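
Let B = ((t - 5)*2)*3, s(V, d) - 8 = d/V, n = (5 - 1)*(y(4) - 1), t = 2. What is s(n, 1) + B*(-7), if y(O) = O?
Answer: 1609/12 ≈ 134.08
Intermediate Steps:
n = 12 (n = (5 - 1)*(4 - 1) = 4*3 = 12)
s(V, d) = 8 + d/V
B = -18 (B = ((2 - 5)*2)*3 = -3*2*3 = -6*3 = -18)
s(n, 1) + B*(-7) = (8 + 1/12) - 18*(-7) = (8 + 1*(1/12)) + 126 = (8 + 1/12) + 126 = 97/12 + 126 = 1609/12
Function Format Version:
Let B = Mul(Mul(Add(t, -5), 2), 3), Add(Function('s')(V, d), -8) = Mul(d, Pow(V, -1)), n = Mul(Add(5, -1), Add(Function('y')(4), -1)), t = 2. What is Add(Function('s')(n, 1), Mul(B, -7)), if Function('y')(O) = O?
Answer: Rational(1609, 12) ≈ 134.08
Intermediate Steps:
n = 12 (n = Mul(Add(5, -1), Add(4, -1)) = Mul(4, 3) = 12)
Function('s')(V, d) = Add(8, Mul(d, Pow(V, -1)))
B = -18 (B = Mul(Mul(Add(2, -5), 2), 3) = Mul(Mul(-3, 2), 3) = Mul(-6, 3) = -18)
Add(Function('s')(n, 1), Mul(B, -7)) = Add(Add(8, Mul(1, Pow(12, -1))), Mul(-18, -7)) = Add(Add(8, Mul(1, Rational(1, 12))), 126) = Add(Add(8, Rational(1, 12)), 126) = Add(Rational(97, 12), 126) = Rational(1609, 12)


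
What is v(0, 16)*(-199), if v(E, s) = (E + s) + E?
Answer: -3184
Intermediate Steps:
v(E, s) = s + 2*E
v(0, 16)*(-199) = (16 + 2*0)*(-199) = (16 + 0)*(-199) = 16*(-199) = -3184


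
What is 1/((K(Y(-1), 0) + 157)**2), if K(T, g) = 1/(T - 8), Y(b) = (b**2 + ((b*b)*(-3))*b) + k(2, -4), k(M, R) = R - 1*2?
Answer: 100/2461761 ≈ 4.0621e-5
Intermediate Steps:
k(M, R) = -2 + R (k(M, R) = R - 2 = -2 + R)
Y(b) = -6 + b**2 - 3*b**3 (Y(b) = (b**2 + ((b*b)*(-3))*b) + (-2 - 4) = (b**2 + (b**2*(-3))*b) - 6 = (b**2 + (-3*b**2)*b) - 6 = (b**2 - 3*b**3) - 6 = -6 + b**2 - 3*b**3)
K(T, g) = 1/(-8 + T)
1/((K(Y(-1), 0) + 157)**2) = 1/((1/(-8 + (-6 + (-1)**2 - 3*(-1)**3)) + 157)**2) = 1/((1/(-8 + (-6 + 1 - 3*(-1))) + 157)**2) = 1/((1/(-8 + (-6 + 1 + 3)) + 157)**2) = 1/((1/(-8 - 2) + 157)**2) = 1/((1/(-10) + 157)**2) = 1/((-1/10 + 157)**2) = 1/((1569/10)**2) = 1/(2461761/100) = 100/2461761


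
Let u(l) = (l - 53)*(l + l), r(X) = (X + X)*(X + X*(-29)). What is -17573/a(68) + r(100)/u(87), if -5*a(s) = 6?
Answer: 14345815/986 ≈ 14550.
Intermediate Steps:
a(s) = -6/5 (a(s) = -1/5*6 = -6/5)
r(X) = -56*X**2 (r(X) = (2*X)*(X - 29*X) = (2*X)*(-28*X) = -56*X**2)
u(l) = 2*l*(-53 + l) (u(l) = (-53 + l)*(2*l) = 2*l*(-53 + l))
-17573/a(68) + r(100)/u(87) = -17573/(-6/5) + (-56*100**2)/((2*87*(-53 + 87))) = -17573*(-5/6) + (-56*10000)/((2*87*34)) = 87865/6 - 560000/5916 = 87865/6 - 560000*1/5916 = 87865/6 - 140000/1479 = 14345815/986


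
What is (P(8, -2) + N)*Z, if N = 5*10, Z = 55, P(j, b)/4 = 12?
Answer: 5390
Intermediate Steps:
P(j, b) = 48 (P(j, b) = 4*12 = 48)
N = 50
(P(8, -2) + N)*Z = (48 + 50)*55 = 98*55 = 5390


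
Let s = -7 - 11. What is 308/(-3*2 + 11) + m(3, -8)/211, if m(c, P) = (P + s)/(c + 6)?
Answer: 584762/9495 ≈ 61.586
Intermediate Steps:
s = -18
m(c, P) = (-18 + P)/(6 + c) (m(c, P) = (P - 18)/(c + 6) = (-18 + P)/(6 + c))
308/(-3*2 + 11) + m(3, -8)/211 = 308/(-3*2 + 11) + ((-18 - 8)/(6 + 3))/211 = 308/(-6 + 11) + (-26/9)*(1/211) = 308/5 + ((1/9)*(-26))*(1/211) = 308*(1/5) - 26/9*1/211 = 308/5 - 26/1899 = 584762/9495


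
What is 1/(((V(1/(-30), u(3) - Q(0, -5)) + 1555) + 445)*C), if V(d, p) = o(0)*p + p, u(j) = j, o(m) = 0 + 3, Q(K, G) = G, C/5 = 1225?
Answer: 1/12446000 ≈ 8.0347e-8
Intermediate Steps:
C = 6125 (C = 5*1225 = 6125)
o(m) = 3
V(d, p) = 4*p (V(d, p) = 3*p + p = 4*p)
1/(((V(1/(-30), u(3) - Q(0, -5)) + 1555) + 445)*C) = 1/(((4*(3 - 1*(-5)) + 1555) + 445)*6125) = 1/(((4*(3 + 5) + 1555) + 445)*6125) = 1/(((4*8 + 1555) + 445)*6125) = 1/(((32 + 1555) + 445)*6125) = 1/((1587 + 445)*6125) = 1/(2032*6125) = 1/12446000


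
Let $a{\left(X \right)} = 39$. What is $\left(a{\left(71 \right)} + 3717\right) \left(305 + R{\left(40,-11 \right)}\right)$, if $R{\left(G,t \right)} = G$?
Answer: $1295820$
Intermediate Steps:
$\left(a{\left(71 \right)} + 3717\right) \left(305 + R{\left(40,-11 \right)}\right) = \left(39 + 3717\right) \left(305 + 40\right) = 3756 \cdot 345 = 1295820$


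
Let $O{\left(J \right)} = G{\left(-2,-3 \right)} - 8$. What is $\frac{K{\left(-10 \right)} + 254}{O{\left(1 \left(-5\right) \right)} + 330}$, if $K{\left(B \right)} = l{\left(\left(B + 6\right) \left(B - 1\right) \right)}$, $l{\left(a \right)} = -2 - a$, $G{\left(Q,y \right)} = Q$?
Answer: $\frac{13}{20} \approx 0.65$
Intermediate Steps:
$O{\left(J \right)} = -10$ ($O{\left(J \right)} = -2 - 8 = -10$)
$K{\left(B \right)} = -2 - \left(-1 + B\right) \left(6 + B\right)$ ($K{\left(B \right)} = -2 - \left(B + 6\right) \left(B - 1\right) = -2 - \left(6 + B\right) \left(-1 + B\right) = -2 - \left(-1 + B\right) \left(6 + B\right)$)
$\frac{K{\left(-10 \right)} + 254}{O{\left(1 \left(-5\right) \right)} + 330} = \frac{\left(4 - \left(-10\right)^{2} - -50\right) + 254}{-10 + 330} = \frac{\left(4 - 100 + 50\right) + 254}{320} = \left(\left(4 - 100 + 50\right) + 254\right) \frac{1}{320} = \left(-46 + 254\right) \frac{1}{320} = 208 \cdot \frac{1}{320} = \frac{13}{20}$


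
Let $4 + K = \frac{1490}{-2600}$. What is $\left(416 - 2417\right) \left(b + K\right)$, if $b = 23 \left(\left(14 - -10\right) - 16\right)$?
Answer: $- \frac{93348651}{260} \approx -3.5903 \cdot 10^{5}$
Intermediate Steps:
$K = - \frac{1189}{260}$ ($K = -4 + \frac{1490}{-2600} = -4 + 1490 \left(- \frac{1}{2600}\right) = -4 - \frac{149}{260} = - \frac{1189}{260} \approx -4.5731$)
$b = 184$ ($b = 23 \left(\left(14 + 10\right) - 16\right) = 23 \left(24 - 16\right) = 23 \cdot 8 = 184$)
$\left(416 - 2417\right) \left(b + K\right) = \left(416 - 2417\right) \left(184 - \frac{1189}{260}\right) = \left(-2001\right) \frac{46651}{260} = - \frac{93348651}{260}$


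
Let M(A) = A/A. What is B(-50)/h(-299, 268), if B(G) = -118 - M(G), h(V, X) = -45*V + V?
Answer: -119/13156 ≈ -0.0090453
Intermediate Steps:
M(A) = 1
h(V, X) = -44*V
B(G) = -119 (B(G) = -118 - 1*1 = -118 - 1 = -119)
B(-50)/h(-299, 268) = -119/((-44*(-299))) = -119/13156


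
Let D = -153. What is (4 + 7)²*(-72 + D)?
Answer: -27225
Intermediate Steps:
(4 + 7)²*(-72 + D) = (4 + 7)²*(-72 - 153) = 11²*(-225) = 121*(-225) = -27225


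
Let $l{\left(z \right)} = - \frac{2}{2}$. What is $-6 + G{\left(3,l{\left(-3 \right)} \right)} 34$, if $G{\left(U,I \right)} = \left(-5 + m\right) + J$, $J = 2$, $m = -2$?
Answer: $-176$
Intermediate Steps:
$l{\left(z \right)} = -1$ ($l{\left(z \right)} = \left(-2\right) \frac{1}{2} = -1$)
$G{\left(U,I \right)} = -5$ ($G{\left(U,I \right)} = \left(-5 - 2\right) + 2 = -7 + 2 = -5$)
$-6 + G{\left(3,l{\left(-3 \right)} \right)} 34 = -6 - 170 = -176$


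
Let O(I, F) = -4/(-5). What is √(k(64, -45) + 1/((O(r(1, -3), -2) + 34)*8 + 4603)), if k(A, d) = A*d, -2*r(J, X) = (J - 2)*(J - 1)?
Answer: I*√1715620627085/24407 ≈ 53.666*I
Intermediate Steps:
r(J, X) = -(-1 + J)*(-2 + J)/2 (r(J, X) = -(J - 2)*(J - 1)/2 = -(-2 + J)*(-1 + J)/2 = -(-1 + J)*(-2 + J)/2)
O(I, F) = ⅘ (O(I, F) = -4*(-⅕) = ⅘)
√(k(64, -45) + 1/((O(r(1, -3), -2) + 34)*8 + 4603)) = √(64*(-45) + 1/((⅘ + 34)*8 + 4603)) = √(-2880 + 1/((174/5)*8 + 4603)) = √(-2880 + 1/(1392/5 + 4603)) = √(-2880 + 1/(24407/5)) = √(-2880 + 5/24407) = √(-70292155/24407) = I*√1715620627085/24407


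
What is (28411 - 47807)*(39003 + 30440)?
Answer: -1346916428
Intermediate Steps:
(28411 - 47807)*(39003 + 30440) = -19396*69443 = -1346916428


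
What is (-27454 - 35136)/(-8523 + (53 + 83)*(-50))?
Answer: 5690/1393 ≈ 4.0847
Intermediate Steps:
(-27454 - 35136)/(-8523 + (53 + 83)*(-50)) = -62590/(-8523 + 136*(-50)) = -62590/(-8523 - 6800) = -62590/(-15323) = -62590*(-1/15323) = 5690/1393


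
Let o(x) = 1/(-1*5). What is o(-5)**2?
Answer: 1/25 ≈ 0.040000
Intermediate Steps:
o(x) = -1/5 (o(x) = 1/(-5) = -1/5)
o(-5)**2 = (-1/5)**2 = 1/25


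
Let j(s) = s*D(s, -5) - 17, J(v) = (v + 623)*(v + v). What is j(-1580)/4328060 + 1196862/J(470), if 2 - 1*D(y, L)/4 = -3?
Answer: 257380330479/222336770260 ≈ 1.1576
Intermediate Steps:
D(y, L) = 20 (D(y, L) = 8 - 4*(-3) = 8 + 12 = 20)
J(v) = 2*v*(623 + v) (J(v) = (623 + v)*(2*v) = 2*v*(623 + v))
j(s) = -17 + 20*s (j(s) = s*20 - 17 = 20*s - 17 = -17 + 20*s)
j(-1580)/4328060 + 1196862/J(470) = (-17 + 20*(-1580))/4328060 + 1196862/((2*470*(623 + 470))) = (-17 - 31600)*(1/4328060) + 1196862/((2*470*1093)) = -31617*1/4328060 + 1196862/1027420 = -31617/4328060 + 1196862*(1/1027420) = -31617/4328060 + 598431/513710 = 257380330479/222336770260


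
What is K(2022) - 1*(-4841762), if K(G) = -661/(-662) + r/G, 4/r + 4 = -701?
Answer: 2284555900322951/471843810 ≈ 4.8418e+6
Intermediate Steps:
r = -4/705 (r = 4/(-4 - 701) = 4/(-705) = 4*(-1/705) = -4/705 ≈ -0.0056738)
K(G) = 661/662 - 4/(705*G) (K(G) = -661/(-662) - 4/(705*G) = -661*(-1/662) - 4/(705*G) = 661/662 - 4/(705*G))
K(2022) - 1*(-4841762) = (1/466710)*(-2648 + 466005*2022)/2022 - 1*(-4841762) = (1/466710)*(1/2022)*(-2648 + 942262110) + 4841762 = (1/466710)*(1/2022)*942259462 + 4841762 = 471129731/471843810 + 4841762 = 2284555900322951/471843810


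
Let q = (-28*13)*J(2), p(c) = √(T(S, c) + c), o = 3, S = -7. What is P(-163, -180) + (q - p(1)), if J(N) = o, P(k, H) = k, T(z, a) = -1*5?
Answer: -1255 - 2*I ≈ -1255.0 - 2.0*I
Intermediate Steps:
T(z, a) = -5
J(N) = 3
p(c) = √(-5 + c)
q = -1092 (q = -28*13*3 = -364*3 = -1092)
P(-163, -180) + (q - p(1)) = -163 + (-1092 - √(-5 + 1)) = -163 + (-1092 - √(-4)) = -163 + (-1092 - 2*I) = -1255 - 2*I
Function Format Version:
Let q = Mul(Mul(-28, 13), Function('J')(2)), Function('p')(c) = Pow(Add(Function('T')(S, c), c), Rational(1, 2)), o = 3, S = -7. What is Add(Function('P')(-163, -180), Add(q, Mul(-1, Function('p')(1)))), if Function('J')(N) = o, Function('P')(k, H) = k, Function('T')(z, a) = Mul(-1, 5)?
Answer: Add(-1255, Mul(-2, I)) ≈ Add(-1255.0, Mul(-2.0000, I))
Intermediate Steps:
Function('T')(z, a) = -5
Function('J')(N) = 3
Function('p')(c) = Pow(Add(-5, c), Rational(1, 2))
q = -1092 (q = Mul(Mul(-28, 13), 3) = Mul(-364, 3) = -1092)
Add(Function('P')(-163, -180), Add(q, Mul(-1, Function('p')(1)))) = Add(-163, Add(-1092, Mul(-1, Pow(Add(-5, 1), Rational(1, 2))))) = Add(-163, Add(-1092, Mul(-1, Pow(-4, Rational(1, 2))))) = Add(-163, Add(-1092, Mul(-1, Mul(2, I)))) = Add(-163, Add(-1092, Mul(-2, I))) = Add(-1255, Mul(-2, I))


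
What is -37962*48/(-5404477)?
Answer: 1822176/5404477 ≈ 0.33716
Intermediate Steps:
-37962*48/(-5404477) = -1822176*(-1/5404477) = 1822176/5404477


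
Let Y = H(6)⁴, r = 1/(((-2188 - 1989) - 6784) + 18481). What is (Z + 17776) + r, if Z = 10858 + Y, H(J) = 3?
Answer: 215936801/7520 ≈ 28715.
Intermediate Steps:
r = 1/7520 (r = 1/((-4177 - 6784) + 18481) = 1/(-10961 + 18481) = 1/7520 ≈ 0.00013298)
Y = 81 (Y = 3⁴ = 81)
Z = 10939 (Z = 10858 + 81 = 10939)
(Z + 17776) + r = (10939 + 17776) + 1/7520 = 28715 + 1/7520 = 215936801/7520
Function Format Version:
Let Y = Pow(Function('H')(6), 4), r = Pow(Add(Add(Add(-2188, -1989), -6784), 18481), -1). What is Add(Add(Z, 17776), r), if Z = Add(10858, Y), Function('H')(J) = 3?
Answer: Rational(215936801, 7520) ≈ 28715.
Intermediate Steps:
r = Rational(1, 7520) (r = Pow(Add(Add(-4177, -6784), 18481), -1) = Pow(Add(-10961, 18481), -1) = Pow(7520, -1) = Rational(1, 7520) ≈ 0.00013298)
Y = 81 (Y = Pow(3, 4) = 81)
Z = 10939 (Z = Add(10858, 81) = 10939)
Add(Add(Z, 17776), r) = Add(Add(10939, 17776), Rational(1, 7520)) = Add(28715, Rational(1, 7520)) = Rational(215936801, 7520)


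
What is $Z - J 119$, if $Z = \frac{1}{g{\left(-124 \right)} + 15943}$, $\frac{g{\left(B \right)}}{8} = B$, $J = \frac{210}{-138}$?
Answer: $\frac{62270938}{343873} \approx 181.09$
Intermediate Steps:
$J = - \frac{35}{23}$ ($J = 210 \left(- \frac{1}{138}\right) = - \frac{35}{23} \approx -1.5217$)
$g{\left(B \right)} = 8 B$
$Z = \frac{1}{14951}$ ($Z = \frac{1}{8 \left(-124\right) + 15943} = \frac{1}{-992 + 15943} = \frac{1}{14951} \approx 6.6885 \cdot 10^{-5}$)
$Z - J 119 = \frac{1}{14951} - \left(- \frac{35}{23}\right) 119 = \frac{1}{14951} - - \frac{4165}{23} = \frac{1}{14951} + \frac{4165}{23} = \frac{62270938}{343873}$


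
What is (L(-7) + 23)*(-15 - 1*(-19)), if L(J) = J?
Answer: 64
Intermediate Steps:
(L(-7) + 23)*(-15 - 1*(-19)) = (-7 + 23)*(-15 - 1*(-19)) = 16*(-15 + 19) = 16*4 = 64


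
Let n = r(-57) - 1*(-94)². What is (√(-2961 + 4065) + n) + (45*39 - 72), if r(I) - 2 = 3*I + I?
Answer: -7379 + 4*√69 ≈ -7345.8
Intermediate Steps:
r(I) = 2 + 4*I (r(I) = 2 + (3*I + I) = 2 + 4*I)
n = -9062 (n = (2 + 4*(-57)) - 1*(-94)² = (2 - 228) - 1*8836 = -226 - 8836 = -9062)
(√(-2961 + 4065) + n) + (45*39 - 72) = (√(-2961 + 4065) - 9062) + (45*39 - 72) = (√1104 - 9062) + (1755 - 72) = (4*√69 - 9062) + 1683 = (-9062 + 4*√69) + 1683 = -7379 + 4*√69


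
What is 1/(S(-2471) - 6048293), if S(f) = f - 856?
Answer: -1/6051620 ≈ -1.6524e-7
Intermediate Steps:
S(f) = -856 + f
1/(S(-2471) - 6048293) = 1/((-856 - 2471) - 6048293) = 1/(-3327 - 6048293) = 1/(-6051620) = -1/6051620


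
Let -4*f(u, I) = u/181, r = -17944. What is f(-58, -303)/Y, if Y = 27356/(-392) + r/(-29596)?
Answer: -214571/185292777 ≈ -0.0011580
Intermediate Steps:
f(u, I) = -u/724 (f(u, I) = -u/(4*181) = -u/724)
Y = -1023717/14798 (Y = 27356/(-392) - 17944/(-29596) = 27356*(-1/392) - 17944*(-1/29596) = -977/14 + 4486/7399 = -1023717/14798 ≈ -69.179)
f(-58, -303)/Y = (-1/724*(-58))/(-1023717/14798) = (29/362)*(-14798/1023717) = -214571/185292777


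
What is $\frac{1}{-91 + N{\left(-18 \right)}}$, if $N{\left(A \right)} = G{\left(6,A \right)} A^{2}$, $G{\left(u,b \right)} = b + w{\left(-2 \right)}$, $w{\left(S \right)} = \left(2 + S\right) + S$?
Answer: $- \frac{1}{6571} \approx -0.00015218$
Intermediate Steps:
$w{\left(S \right)} = 2 + 2 S$
$G{\left(u,b \right)} = -2 + b$ ($G{\left(u,b \right)} = b + \left(2 + 2 \left(-2\right)\right) = b + \left(2 - 4\right) = b - 2 = -2 + b$)
$N{\left(A \right)} = A^{2} \left(-2 + A\right)$ ($N{\left(A \right)} = \left(-2 + A\right) A^{2} = A^{2} \left(-2 + A\right)$)
$\frac{1}{-91 + N{\left(-18 \right)}} = \frac{1}{-91 + \left(-18\right)^{2} \left(-2 - 18\right)} = \frac{1}{-91 + 324 \left(-20\right)} = \frac{1}{-91 - 6480} = \frac{1}{-6571} = - \frac{1}{6571}$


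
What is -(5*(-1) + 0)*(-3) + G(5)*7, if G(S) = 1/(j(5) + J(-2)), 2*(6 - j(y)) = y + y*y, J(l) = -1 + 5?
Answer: -82/5 ≈ -16.400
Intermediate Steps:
J(l) = 4
j(y) = 6 - y/2 - y**2/2 (j(y) = 6 - (y + y*y)/2 = 6 - (y + y**2)/2 = 6 + (-y/2 - y**2/2) = 6 - y/2 - y**2/2)
G(S) = -1/5 (G(S) = 1/((6 - 1/2*5 - 1/2*5**2) + 4) = 1/((6 - 5/2 - 1/2*25) + 4) = 1/((6 - 5/2 - 25/2) + 4) = 1/(-9 + 4) = 1/(-5) = -1/5)
-(5*(-1) + 0)*(-3) + G(5)*7 = -(5*(-1) + 0)*(-3) - 1/5*7 = -(-5 + 0)*(-3) - 7/5 = -1*(-5)*(-3) - 7/5 = 5*(-3) - 7/5 = -15 - 7/5 = -82/5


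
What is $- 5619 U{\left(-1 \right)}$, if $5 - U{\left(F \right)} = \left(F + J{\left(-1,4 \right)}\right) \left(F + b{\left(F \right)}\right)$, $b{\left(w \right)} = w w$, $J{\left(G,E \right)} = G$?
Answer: $-28095$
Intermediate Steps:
$b{\left(w \right)} = w^{2}$
$U{\left(F \right)} = 5 - \left(-1 + F\right) \left(F + F^{2}\right)$ ($U{\left(F \right)} = 5 - \left(F - 1\right) \left(F + F^{2}\right) = 5 - \left(-1 + F\right) \left(F + F^{2}\right)$)
$- 5619 U{\left(-1 \right)} = - 5619 \left(5 - 1 - \left(-1\right)^{3}\right) = - 5619 \left(5 - 1 - -1\right) = - 5619 \left(5 - 1 + 1\right) = \left(-5619\right) 5 = -28095$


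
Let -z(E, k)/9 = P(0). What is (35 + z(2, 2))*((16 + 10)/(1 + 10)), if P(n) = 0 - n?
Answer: 910/11 ≈ 82.727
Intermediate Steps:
P(n) = -n
z(E, k) = 0 (z(E, k) = -(-9)*0 = -9*0 = 0)
(35 + z(2, 2))*((16 + 10)/(1 + 10)) = (35 + 0)*((16 + 10)/(1 + 10)) = 35*(26/11) = 910/11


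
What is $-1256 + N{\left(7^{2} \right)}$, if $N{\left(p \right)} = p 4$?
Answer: $-1060$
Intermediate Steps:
$N{\left(p \right)} = 4 p$
$-1256 + N{\left(7^{2} \right)} = -1256 + 4 \cdot 7^{2} = -1256 + 4 \cdot 49 = -1256 + 196 = -1060$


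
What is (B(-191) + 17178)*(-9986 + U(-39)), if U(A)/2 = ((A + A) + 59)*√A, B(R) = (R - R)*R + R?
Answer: -169632182 - 645506*I*√39 ≈ -1.6963e+8 - 4.0312e+6*I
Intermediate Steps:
B(R) = R (B(R) = 0*R + R = 0 + R = R)
U(A) = 2*√A*(59 + 2*A) (U(A) = 2*(((A + A) + 59)*√A) = 2*((2*A + 59)*√A) = 2*((59 + 2*A)*√A) = 2*(√A*(59 + 2*A)) = 2*√A*(59 + 2*A))
(B(-191) + 17178)*(-9986 + U(-39)) = (-191 + 17178)*(-9986 + √(-39)*(118 + 4*(-39))) = 16987*(-9986 + (I*√39)*(118 - 156)) = 16987*(-9986 + (I*√39)*(-38)) = 16987*(-9986 - 38*I*√39) = -169632182 - 645506*I*√39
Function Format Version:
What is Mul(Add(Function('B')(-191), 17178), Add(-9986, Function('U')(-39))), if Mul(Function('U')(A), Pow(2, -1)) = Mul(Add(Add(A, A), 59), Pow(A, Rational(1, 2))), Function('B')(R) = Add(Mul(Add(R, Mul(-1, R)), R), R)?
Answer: Add(-169632182, Mul(-645506, I, Pow(39, Rational(1, 2)))) ≈ Add(-1.6963e+8, Mul(-4.0312e+6, I))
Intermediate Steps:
Function('B')(R) = R (Function('B')(R) = Add(Mul(0, R), R) = Add(0, R) = R)
Function('U')(A) = Mul(2, Pow(A, Rational(1, 2)), Add(59, Mul(2, A))) (Function('U')(A) = Mul(2, Mul(Add(Add(A, A), 59), Pow(A, Rational(1, 2)))) = Mul(2, Mul(Add(Mul(2, A), 59), Pow(A, Rational(1, 2)))) = Mul(2, Mul(Add(59, Mul(2, A)), Pow(A, Rational(1, 2)))) = Mul(2, Mul(Pow(A, Rational(1, 2)), Add(59, Mul(2, A)))) = Mul(2, Pow(A, Rational(1, 2)), Add(59, Mul(2, A))))
Mul(Add(Function('B')(-191), 17178), Add(-9986, Function('U')(-39))) = Mul(Add(-191, 17178), Add(-9986, Mul(Pow(-39, Rational(1, 2)), Add(118, Mul(4, -39))))) = Mul(16987, Add(-9986, Mul(Mul(I, Pow(39, Rational(1, 2))), Add(118, -156)))) = Mul(16987, Add(-9986, Mul(Mul(I, Pow(39, Rational(1, 2))), -38))) = Mul(16987, Add(-9986, Mul(-38, I, Pow(39, Rational(1, 2))))) = Add(-169632182, Mul(-645506, I, Pow(39, Rational(1, 2))))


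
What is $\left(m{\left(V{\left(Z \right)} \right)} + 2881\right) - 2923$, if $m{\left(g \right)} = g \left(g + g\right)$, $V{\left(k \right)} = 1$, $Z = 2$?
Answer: $-40$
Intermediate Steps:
$m{\left(g \right)} = 2 g^{2}$ ($m{\left(g \right)} = g 2 g = 2 g^{2}$)
$\left(m{\left(V{\left(Z \right)} \right)} + 2881\right) - 2923 = \left(2 \cdot 1^{2} + 2881\right) - 2923 = \left(2 \cdot 1 + 2881\right) - 2923 = \left(2 + 2881\right) - 2923 = 2883 - 2923 = -40$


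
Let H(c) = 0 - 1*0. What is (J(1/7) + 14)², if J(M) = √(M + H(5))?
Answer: (98 + √7)²/49 ≈ 206.73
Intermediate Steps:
H(c) = 0 (H(c) = 0 + 0 = 0)
J(M) = √M (J(M) = √(M + 0) = √M)
(J(1/7) + 14)² = (√(1/7) + 14)² = (√(⅐) + 14)² = (√7/7 + 14)² = (14 + √7/7)²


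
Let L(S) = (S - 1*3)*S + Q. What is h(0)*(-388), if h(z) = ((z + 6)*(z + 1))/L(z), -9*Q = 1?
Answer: 20952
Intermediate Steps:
Q = -⅑ (Q = -⅑*1 = -⅑ ≈ -0.11111)
L(S) = -⅑ + S*(-3 + S) (L(S) = (S - 1*3)*S - ⅑ = (S - 3)*S - ⅑ = (-3 + S)*S - ⅑ = S*(-3 + S) - ⅑ = -⅑ + S*(-3 + S))
h(z) = (1 + z)*(6 + z)/(-⅑ + z² - 3*z) (h(z) = ((z + 6)*(z + 1))/(-⅑ + z² - 3*z) = ((6 + z)*(1 + z))/(-⅑ + z² - 3*z) = ((1 + z)*(6 + z))/(-⅑ + z² - 3*z) = (1 + z)*(6 + z)/(-⅑ + z² - 3*z))
h(0)*(-388) = (9*(6 + 0² + 7*0)/(-1 - 27*0 + 9*0²))*(-388) = (9*(6 + 0 + 0)/(-1 + 0 + 9*0))*(-388) = (9*6/(-1 + 0 + 0))*(-388) = (9*6/(-1))*(-388) = (9*(-1)*6)*(-388) = -54*(-388) = 20952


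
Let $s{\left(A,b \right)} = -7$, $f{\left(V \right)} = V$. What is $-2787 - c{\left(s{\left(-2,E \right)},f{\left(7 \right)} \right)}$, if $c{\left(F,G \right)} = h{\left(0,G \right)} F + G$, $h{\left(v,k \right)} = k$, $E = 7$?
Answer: $-2745$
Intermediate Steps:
$c{\left(F,G \right)} = G + F G$ ($c{\left(F,G \right)} = G F + G = F G + G = G + F G$)
$-2787 - c{\left(s{\left(-2,E \right)},f{\left(7 \right)} \right)} = -2787 - 7 \left(1 - 7\right) = -2787 - 7 \left(-6\right) = -2787 - -42 = -2787 + 42 = -2745$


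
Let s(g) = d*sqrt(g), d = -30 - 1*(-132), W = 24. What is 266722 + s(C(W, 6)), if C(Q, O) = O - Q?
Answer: 266722 + 306*I*sqrt(2) ≈ 2.6672e+5 + 432.75*I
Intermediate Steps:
d = 102 (d = -30 + 132 = 102)
s(g) = 102*sqrt(g)
266722 + s(C(W, 6)) = 266722 + 102*sqrt(6 - 1*24) = 266722 + 102*sqrt(6 - 24) = 266722 + 102*sqrt(-18) = 266722 + 102*(3*I*sqrt(2)) = 266722 + 306*I*sqrt(2)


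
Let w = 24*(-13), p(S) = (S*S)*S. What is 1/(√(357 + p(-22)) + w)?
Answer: -312/107635 - I*√10291/107635 ≈ -0.0028987 - 0.00094249*I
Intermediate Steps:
p(S) = S³ (p(S) = S²*S = S³)
w = -312
1/(√(357 + p(-22)) + w) = 1/(√(357 + (-22)³) - 312) = 1/(√(357 - 10648) - 312) = 1/(√(-10291) - 312) = 1/(I*√10291 - 312) = 1/(-312 + I*√10291)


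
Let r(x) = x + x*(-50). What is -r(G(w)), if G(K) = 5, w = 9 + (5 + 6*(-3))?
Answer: 245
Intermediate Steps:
w = -4 (w = 9 + (5 - 18) = 9 - 13 = -4)
r(x) = -49*x (r(x) = x - 50*x = -49*x)
-r(G(w)) = -(-49)*5 = -1*(-245) = 245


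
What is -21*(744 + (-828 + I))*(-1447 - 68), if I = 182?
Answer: 3117870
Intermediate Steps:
-21*(744 + (-828 + I))*(-1447 - 68) = -21*(744 + (-828 + 182))*(-1447 - 68) = -21*(744 - 646)*(-1515) = -2058*(-1515) = -21*(-148470) = 3117870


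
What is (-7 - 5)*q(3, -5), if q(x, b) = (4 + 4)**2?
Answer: -768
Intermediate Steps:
q(x, b) = 64 (q(x, b) = 8**2 = 64)
(-7 - 5)*q(3, -5) = (-7 - 5)*64 = -12*64 = -768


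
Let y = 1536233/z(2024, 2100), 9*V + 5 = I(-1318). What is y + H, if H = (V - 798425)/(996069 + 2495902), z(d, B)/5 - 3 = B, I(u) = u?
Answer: 5356084100663/36718075065 ≈ 145.87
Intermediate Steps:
z(d, B) = 15 + 5*B
V = -147 (V = -5/9 + (⅑)*(-1318) = -5/9 - 1318/9 = -147)
H = -798572/3491971 (H = (-147 - 798425)/(996069 + 2495902) = -798572/3491971 ≈ -0.22869)
y = 1536233/10515 (y = 1536233/(15 + 5*2100) = 1536233/(15 + 10500) = 1536233/10515 ≈ 146.10)
y + H = 1536233/10515 - 798572/3491971 = 5356084100663/36718075065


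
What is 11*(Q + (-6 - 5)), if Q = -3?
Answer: -154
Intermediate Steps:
11*(Q + (-6 - 5)) = 11*(-3 + (-6 - 5)) = 11*(-3 - 11) = 11*(-14) = -154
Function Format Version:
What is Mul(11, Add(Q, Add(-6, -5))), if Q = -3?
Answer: -154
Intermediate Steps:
Mul(11, Add(Q, Add(-6, -5))) = Mul(11, Add(-3, Add(-6, -5))) = Mul(11, Add(-3, -11)) = Mul(11, -14) = -154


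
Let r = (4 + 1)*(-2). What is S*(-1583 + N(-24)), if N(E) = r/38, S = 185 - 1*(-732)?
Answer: -27585194/19 ≈ -1.4519e+6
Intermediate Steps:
S = 917 (S = 185 + 732 = 917)
r = -10 (r = 5*(-2) = -10)
N(E) = -5/19 (N(E) = -10/38 = -10*1/38 = -5/19)
S*(-1583 + N(-24)) = 917*(-1583 - 5/19) = 917*(-30082/19) = -27585194/19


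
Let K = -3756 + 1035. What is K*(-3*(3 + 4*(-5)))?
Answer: -138771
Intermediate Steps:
K = -2721
K*(-3*(3 + 4*(-5))) = -(-8163)*(3 + 4*(-5)) = -(-8163)*(3 - 20) = -(-8163)*(-17) = -2721*51 = -138771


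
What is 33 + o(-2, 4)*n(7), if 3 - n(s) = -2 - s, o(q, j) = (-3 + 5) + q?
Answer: 33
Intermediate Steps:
o(q, j) = 2 + q
n(s) = 5 + s (n(s) = 3 - (-2 - s) = 3 + (2 + s) = 5 + s)
33 + o(-2, 4)*n(7) = 33 + (2 - 2)*(5 + 7) = 33 + 0*12 = 33 + 0 = 33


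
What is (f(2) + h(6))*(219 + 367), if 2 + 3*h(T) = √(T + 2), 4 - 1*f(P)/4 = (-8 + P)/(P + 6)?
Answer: 32230/3 + 1172*√2/3 ≈ 11296.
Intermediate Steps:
f(P) = 16 - 4*(-8 + P)/(6 + P) (f(P) = 16 - 4*(-8 + P)/(P + 6) = 16 - 4*(-8 + P)/(6 + P))
h(T) = -⅔ + √(2 + T)/3 (h(T) = -⅔ + √(T + 2)/3 = -⅔ + √(2 + T)/3)
(f(2) + h(6))*(219 + 367) = (4*(32 + 3*2)/(6 + 2) + (-⅔ + √(2 + 6)/3))*(219 + 367) = (4*(32 + 6)/8 + (-⅔ + √8/3))*586 = (4*(⅛)*38 + (-⅔ + (2*√2)/3))*586 = (19 + (-⅔ + 2*√2/3))*586 = (55/3 + 2*√2/3)*586 = 32230/3 + 1172*√2/3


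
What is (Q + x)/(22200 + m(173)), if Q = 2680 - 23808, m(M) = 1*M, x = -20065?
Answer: -41193/22373 ≈ -1.8412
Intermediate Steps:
m(M) = M
Q = -21128
(Q + x)/(22200 + m(173)) = (-21128 - 20065)/(22200 + 173) = -41193/22373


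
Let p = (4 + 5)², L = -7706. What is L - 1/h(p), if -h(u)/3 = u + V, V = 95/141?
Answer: -88742249/11516 ≈ -7706.0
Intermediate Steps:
p = 81 (p = 9² = 81)
V = 95/141 (V = 95*(1/141) = 95/141 ≈ 0.67376)
h(u) = -95/47 - 3*u (h(u) = -3*(u + 95/141) = -3*(95/141 + u) = -95/47 - 3*u)
L - 1/h(p) = -7706 - 1/(-95/47 - 3*81) = -7706 - 1/(-95/47 - 243) = -7706 - 1/(-11516/47) = -7706 - 1*(-47/11516) = -7706 + 47/11516 = -88742249/11516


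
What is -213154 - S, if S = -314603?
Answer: 101449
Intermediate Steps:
-213154 - S = -213154 - 1*(-314603) = -213154 + 314603 = 101449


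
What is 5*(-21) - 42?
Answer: -147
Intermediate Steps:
5*(-21) - 42 = -105 - 42 = -147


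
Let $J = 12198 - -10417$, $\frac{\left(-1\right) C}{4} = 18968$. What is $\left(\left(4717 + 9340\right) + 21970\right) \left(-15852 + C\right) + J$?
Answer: $-3304517933$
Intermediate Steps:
$C = -75872$ ($C = \left(-4\right) 18968 = -75872$)
$J = 22615$ ($J = 12198 + 10417 = 22615$)
$\left(\left(4717 + 9340\right) + 21970\right) \left(-15852 + C\right) + J = \left(\left(4717 + 9340\right) + 21970\right) \left(-15852 - 75872\right) + 22615 = \left(14057 + 21970\right) \left(-91724\right) + 22615 = 36027 \left(-91724\right) + 22615 = -3304540548 + 22615 = -3304517933$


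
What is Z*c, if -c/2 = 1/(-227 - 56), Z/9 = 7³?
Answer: 6174/283 ≈ 21.816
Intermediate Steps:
Z = 3087 (Z = 9*7³ = 9*343 = 3087)
c = 2/283 (c = -2/(-227 - 56) = -2/(-283) = -2*(-1/283) = 2/283 ≈ 0.0070671)
Z*c = 3087*(2/283) = 6174/283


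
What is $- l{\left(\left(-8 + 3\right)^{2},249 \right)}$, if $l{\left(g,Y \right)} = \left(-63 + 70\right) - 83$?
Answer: $76$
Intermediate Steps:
$l{\left(g,Y \right)} = -76$ ($l{\left(g,Y \right)} = 7 - 83 = -76$)
$- l{\left(\left(-8 + 3\right)^{2},249 \right)} = \left(-1\right) \left(-76\right) = 76$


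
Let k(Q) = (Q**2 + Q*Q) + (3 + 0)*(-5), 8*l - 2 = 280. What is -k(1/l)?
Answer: 298183/19881 ≈ 14.998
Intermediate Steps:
l = 141/4 (l = 1/4 + (1/8)*280 = 1/4 + 35 = 141/4 ≈ 35.250)
k(Q) = -15 + 2*Q**2 (k(Q) = (Q**2 + Q**2) + 3*(-5) = 2*Q**2 - 15 = -15 + 2*Q**2)
-k(1/l) = -(-15 + 2*(1/(141/4))**2) = -(-15 + 2*(4/141)**2) = -(-15 + 2*(16/19881)) = -(-15 + 32/19881) = -1*(-298183/19881) = 298183/19881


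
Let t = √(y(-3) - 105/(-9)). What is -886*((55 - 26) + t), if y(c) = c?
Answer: -25694 - 886*√78/3 ≈ -28302.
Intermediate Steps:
t = √78/3 (t = √(-3 - 105/(-9)) = √(-3 - 105*(-⅑)) = √(-3 + 35/3) = √(26/3) = √78/3 ≈ 2.9439)
-886*((55 - 26) + t) = -886*((55 - 26) + √78/3) = -886*(29 + √78/3) = -25694 - 886*√78/3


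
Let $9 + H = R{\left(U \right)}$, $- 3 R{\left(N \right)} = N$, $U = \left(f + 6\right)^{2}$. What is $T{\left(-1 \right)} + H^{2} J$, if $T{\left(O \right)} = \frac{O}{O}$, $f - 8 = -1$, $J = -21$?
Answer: $- \frac{268909}{3} \approx -89636.0$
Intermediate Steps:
$f = 7$ ($f = 8 - 1 = 7$)
$T{\left(O \right)} = 1$
$U = 169$ ($U = \left(7 + 6\right)^{2} = 13^{2} = 169$)
$R{\left(N \right)} = - \frac{N}{3}$
$H = - \frac{196}{3}$ ($H = -9 - \frac{169}{3} = - \frac{196}{3} \approx -65.333$)
$T{\left(-1 \right)} + H^{2} J = 1 + \left(- \frac{196}{3}\right)^{2} \left(-21\right) = 1 + \frac{38416}{9} \left(-21\right) = 1 - \frac{268912}{3} = - \frac{268909}{3}$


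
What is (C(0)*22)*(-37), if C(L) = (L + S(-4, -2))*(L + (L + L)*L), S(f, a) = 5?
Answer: 0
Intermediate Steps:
C(L) = (5 + L)*(L + 2*L²) (C(L) = (L + 5)*(L + (L + L)*L) = (5 + L)*(L + (2*L)*L) = (5 + L)*(L + 2*L²))
(C(0)*22)*(-37) = ((0*(5 + 2*0² + 11*0))*22)*(-37) = ((0*(5 + 2*0 + 0))*22)*(-37) = ((0*(5 + 0 + 0))*22)*(-37) = ((0*5)*22)*(-37) = (0*22)*(-37) = 0*(-37) = 0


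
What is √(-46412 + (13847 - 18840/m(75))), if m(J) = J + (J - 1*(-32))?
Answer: 57*I*√83265/91 ≈ 180.74*I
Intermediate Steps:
m(J) = 32 + 2*J (m(J) = J + (J + 32) = J + (32 + J) = 32 + 2*J)
√(-46412 + (13847 - 18840/m(75))) = √(-46412 + (13847 - 18840/(32 + 2*75))) = √(-46412 + (13847 - 18840/(32 + 150))) = √(-46412 + (13847 - 18840/182)) = √(-46412 + (13847 - 1*9420/91)) = √(-46412 + (13847 - 9420/91)) = √(-46412 + 1250657/91) = √(-2972835/91) = 57*I*√83265/91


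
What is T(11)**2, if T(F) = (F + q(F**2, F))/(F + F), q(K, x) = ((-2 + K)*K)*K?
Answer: 6271848025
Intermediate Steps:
q(K, x) = K**2*(-2 + K) (q(K, x) = (K*(-2 + K))*K = K**2*(-2 + K))
T(F) = (F + F**4*(-2 + F**2))/(2*F) (T(F) = (F + (F**2)**2*(-2 + F**2))/(F + F) = (F + F**4*(-2 + F**2))/((2*F)) = (F + F**4*(-2 + F**2))*(1/(2*F)) = (F + F**4*(-2 + F**2))/(2*F))
T(11)**2 = (1/2 + (1/2)*11**5 - 1*11**3)**2 = (1/2 + (1/2)*161051 - 1*1331)**2 = (1/2 + 161051/2 - 1331)**2 = 79195**2 = 6271848025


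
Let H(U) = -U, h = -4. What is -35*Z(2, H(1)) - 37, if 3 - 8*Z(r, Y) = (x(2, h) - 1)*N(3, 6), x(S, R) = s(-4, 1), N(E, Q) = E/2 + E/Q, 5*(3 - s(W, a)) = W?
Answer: -205/8 ≈ -25.625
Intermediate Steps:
s(W, a) = 3 - W/5
N(E, Q) = E/2 + E/Q (N(E, Q) = E*(1/2) + E/Q = E/2 + E/Q)
x(S, R) = 19/5 (x(S, R) = 3 - 1/5*(-4) = 3 + 4/5 = 19/5)
Z(r, Y) = -13/40 (Z(r, Y) = 3/8 - (19/5 - 1)*((1/2)*3 + 3/6)/8 = 3/8 - 7*(3/2 + 3*(1/6))/20 = 3/8 - 7*(3/2 + 1/2)/20 = 3/8 - 7*2/20 = 3/8 - 1/8*28/5 = 3/8 - 7/10 = -13/40)
-35*Z(2, H(1)) - 37 = -35*(-13/40) - 37 = 91/8 - 37 = -205/8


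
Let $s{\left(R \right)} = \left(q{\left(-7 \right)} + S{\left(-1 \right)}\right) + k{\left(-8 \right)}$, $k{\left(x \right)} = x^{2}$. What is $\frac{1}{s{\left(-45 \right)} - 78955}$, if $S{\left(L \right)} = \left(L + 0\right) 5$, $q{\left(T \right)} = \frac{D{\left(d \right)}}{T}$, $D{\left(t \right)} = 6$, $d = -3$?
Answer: $- \frac{7}{552278} \approx -1.2675 \cdot 10^{-5}$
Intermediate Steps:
$q{\left(T \right)} = \frac{6}{T}$
$S{\left(L \right)} = 5 L$ ($S{\left(L \right)} = L 5 = 5 L$)
$s{\left(R \right)} = \frac{407}{7}$ ($s{\left(R \right)} = \left(\frac{6}{-7} + 5 \left(-1\right)\right) + \left(-8\right)^{2} = \left(6 \left(- \frac{1}{7}\right) - 5\right) + 64 = \left(- \frac{6}{7} - 5\right) + 64 = - \frac{41}{7} + 64 = \frac{407}{7}$)
$\frac{1}{s{\left(-45 \right)} - 78955} = \frac{1}{\frac{407}{7} - 78955} = \frac{1}{- \frac{552278}{7}} = - \frac{7}{552278}$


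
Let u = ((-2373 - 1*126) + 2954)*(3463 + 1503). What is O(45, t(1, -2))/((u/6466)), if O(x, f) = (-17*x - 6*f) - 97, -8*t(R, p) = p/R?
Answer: -5583391/2259530 ≈ -2.4710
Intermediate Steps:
t(R, p) = -p/(8*R)
u = 2259530 (u = ((-2373 - 126) + 2954)*4966 = (-2499 + 2954)*4966 = 455*4966 = 2259530)
O(x, f) = -97 - 17*x - 6*f
O(45, t(1, -2))/((u/6466)) = (-97 - 17*45 - (-3)*(-2)/(4*1))/((2259530/6466)) = (-97 - 765 - (-3)*(-2)/4)/((2259530*(1/6466))) = (-97 - 765 - 6*1/4)/(1129765/3233) = (-97 - 765 - 3/2)*(3233/1129765) = -1727/2*3233/1129765 = -5583391/2259530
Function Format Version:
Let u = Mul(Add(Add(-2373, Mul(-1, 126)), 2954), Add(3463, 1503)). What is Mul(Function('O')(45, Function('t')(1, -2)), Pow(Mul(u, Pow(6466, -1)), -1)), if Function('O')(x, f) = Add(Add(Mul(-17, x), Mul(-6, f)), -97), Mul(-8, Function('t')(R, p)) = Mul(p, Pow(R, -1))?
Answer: Rational(-5583391, 2259530) ≈ -2.4710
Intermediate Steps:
Function('t')(R, p) = Mul(Rational(-1, 8), p, Pow(R, -1)) (Function('t')(R, p) = Mul(Rational(-1, 8), Mul(p, Pow(R, -1))) = Mul(Rational(-1, 8), p, Pow(R, -1)))
u = 2259530 (u = Mul(Add(Add(-2373, -126), 2954), 4966) = Mul(Add(-2499, 2954), 4966) = Mul(455, 4966) = 2259530)
Function('O')(x, f) = Add(-97, Mul(-17, x), Mul(-6, f))
Mul(Function('O')(45, Function('t')(1, -2)), Pow(Mul(u, Pow(6466, -1)), -1)) = Mul(Add(-97, Mul(-17, 45), Mul(-6, Mul(Rational(-1, 8), -2, Pow(1, -1)))), Pow(Mul(2259530, Pow(6466, -1)), -1)) = Mul(Add(-97, -765, Mul(-6, Mul(Rational(-1, 8), -2, 1))), Pow(Mul(2259530, Rational(1, 6466)), -1)) = Mul(Add(-97, -765, Mul(-6, Rational(1, 4))), Pow(Rational(1129765, 3233), -1)) = Mul(Add(-97, -765, Rational(-3, 2)), Rational(3233, 1129765)) = Mul(Rational(-1727, 2), Rational(3233, 1129765)) = Rational(-5583391, 2259530)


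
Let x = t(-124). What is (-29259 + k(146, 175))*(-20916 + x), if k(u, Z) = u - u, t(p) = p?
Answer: 615609360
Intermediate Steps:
x = -124
k(u, Z) = 0
(-29259 + k(146, 175))*(-20916 + x) = (-29259 + 0)*(-20916 - 124) = -29259*(-21040) = 615609360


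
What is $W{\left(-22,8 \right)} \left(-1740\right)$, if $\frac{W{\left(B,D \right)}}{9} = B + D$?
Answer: $219240$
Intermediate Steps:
$W{\left(B,D \right)} = 9 B + 9 D$ ($W{\left(B,D \right)} = 9 \left(B + D\right) = 9 B + 9 D$)
$W{\left(-22,8 \right)} \left(-1740\right) = \left(9 \left(-22\right) + 9 \cdot 8\right) \left(-1740\right) = \left(-198 + 72\right) \left(-1740\right) = \left(-126\right) \left(-1740\right) = 219240$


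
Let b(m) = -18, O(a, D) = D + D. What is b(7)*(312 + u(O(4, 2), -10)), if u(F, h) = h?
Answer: -5436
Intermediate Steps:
O(a, D) = 2*D
b(7)*(312 + u(O(4, 2), -10)) = -18*(312 - 10) = -18*302 = -5436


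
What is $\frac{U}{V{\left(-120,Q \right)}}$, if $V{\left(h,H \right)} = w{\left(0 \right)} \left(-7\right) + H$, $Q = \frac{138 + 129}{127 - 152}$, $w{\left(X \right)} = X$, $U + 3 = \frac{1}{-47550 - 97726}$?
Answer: $\frac{10895725}{38788692} \approx 0.2809$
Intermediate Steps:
$U = - \frac{435829}{145276}$ ($U = -3 + \frac{1}{-47550 - 97726} = -3 + \frac{1}{-145276} = -3 - \frac{1}{145276} = - \frac{435829}{145276} \approx -3.0$)
$Q = - \frac{267}{25}$ ($Q = \frac{267}{-25} = 267 \left(- \frac{1}{25}\right) = - \frac{267}{25} \approx -10.68$)
$V{\left(h,H \right)} = H$ ($V{\left(h,H \right)} = 0 \left(-7\right) + H = 0 + H = H$)
$\frac{U}{V{\left(-120,Q \right)}} = - \frac{435829}{145276 \left(- \frac{267}{25}\right)} = \left(- \frac{435829}{145276}\right) \left(- \frac{25}{267}\right) = \frac{10895725}{38788692}$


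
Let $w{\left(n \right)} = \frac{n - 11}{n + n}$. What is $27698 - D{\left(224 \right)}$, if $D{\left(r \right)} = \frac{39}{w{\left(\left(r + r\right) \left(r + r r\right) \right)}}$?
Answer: $\frac{623637199322}{22579189} \approx 27620.0$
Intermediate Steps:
$w{\left(n \right)} = \frac{-11 + n}{2 n}$
$D{\left(r \right)} = \frac{156 r \left(r + r^{2}\right)}{-11 + 2 r \left(r + r^{2}\right)}$ ($D{\left(r \right)} = \frac{39}{\frac{1}{2} \frac{1}{\left(r + r\right) \left(r + r r\right)} \left(-11 + \left(r + r\right) \left(r + r r\right)\right)} = \frac{39}{\frac{1}{2} \frac{1}{2 r \left(r + r^{2}\right)} \left(-11 + 2 r \left(r + r^{2}\right)\right)} = \frac{39}{\frac{1}{4} \frac{1}{r} \frac{1}{r + r^{2}} \left(-11 + 2 r \left(r + r^{2}\right)\right)} = 39 \frac{4 r \left(r + r^{2}\right)}{-11 + 2 r \left(r + r^{2}\right)} = \frac{156 r \left(r + r^{2}\right)}{-11 + 2 r \left(r + r^{2}\right)}$)
$27698 - D{\left(224 \right)} = 27698 - \frac{156 \cdot 224^{2} \left(1 + 224\right)}{-11 + 2 \cdot 224^{2} \left(1 + 224\right)} = 27698 - 156 \cdot 50176 \frac{1}{-11 + 2 \cdot 50176 \cdot 225} \cdot 225 = 27698 - 156 \cdot 50176 \frac{1}{-11 + 22579200} \cdot 225 = 27698 - 156 \cdot 50176 \cdot \frac{1}{22579189} \cdot 225 = 27698 - \frac{1761177600}{22579189} = \frac{623637199322}{22579189}$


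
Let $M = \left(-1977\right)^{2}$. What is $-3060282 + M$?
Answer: $848247$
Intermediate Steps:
$M = 3908529$
$-3060282 + M = -3060282 + 3908529 = 848247$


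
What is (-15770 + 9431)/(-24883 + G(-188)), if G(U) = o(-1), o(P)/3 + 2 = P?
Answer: 6339/24892 ≈ 0.25466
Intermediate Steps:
o(P) = -6 + 3*P
G(U) = -9 (G(U) = -6 + 3*(-1) = -6 - 3 = -9)
(-15770 + 9431)/(-24883 + G(-188)) = (-15770 + 9431)/(-24883 - 9) = -6339/(-24892) = -6339*(-1/24892) = 6339/24892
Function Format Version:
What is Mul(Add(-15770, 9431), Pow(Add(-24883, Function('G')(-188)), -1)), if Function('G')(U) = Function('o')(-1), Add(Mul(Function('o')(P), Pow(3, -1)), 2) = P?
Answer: Rational(6339, 24892) ≈ 0.25466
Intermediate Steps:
Function('o')(P) = Add(-6, Mul(3, P))
Function('G')(U) = -9 (Function('G')(U) = Add(-6, Mul(3, -1)) = Add(-6, -3) = -9)
Mul(Add(-15770, 9431), Pow(Add(-24883, Function('G')(-188)), -1)) = Mul(Add(-15770, 9431), Pow(Add(-24883, -9), -1)) = Mul(-6339, Pow(-24892, -1)) = Mul(-6339, Rational(-1, 24892)) = Rational(6339, 24892)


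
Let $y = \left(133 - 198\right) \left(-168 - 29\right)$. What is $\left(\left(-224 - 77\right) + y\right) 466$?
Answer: $5826864$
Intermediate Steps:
$y = 12805$ ($y = \left(-65\right) \left(-197\right) = 12805$)
$\left(\left(-224 - 77\right) + y\right) 466 = \left(\left(-224 - 77\right) + 12805\right) 466 = \left(-301 + 12805\right) 466 = 12504 \cdot 466 = 5826864$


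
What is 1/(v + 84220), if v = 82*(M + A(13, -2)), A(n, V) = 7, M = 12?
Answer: 1/85778 ≈ 1.1658e-5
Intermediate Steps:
v = 1558 (v = 82*(12 + 7) = 82*19 = 1558)
1/(v + 84220) = 1/(1558 + 84220) = 1/85778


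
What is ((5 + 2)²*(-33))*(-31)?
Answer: 50127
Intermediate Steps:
((5 + 2)²*(-33))*(-31) = (7²*(-33))*(-31) = (49*(-33))*(-31) = -1617*(-31) = 50127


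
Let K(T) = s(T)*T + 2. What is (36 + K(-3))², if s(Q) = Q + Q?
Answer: 3136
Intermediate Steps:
s(Q) = 2*Q
K(T) = 2 + 2*T² (K(T) = (2*T)*T + 2 = 2*T² + 2 = 2 + 2*T²)
(36 + K(-3))² = (36 + (2 + 2*(-3)²))² = (36 + (2 + 2*9))² = (36 + (2 + 18))² = (36 + 20)² = 56² = 3136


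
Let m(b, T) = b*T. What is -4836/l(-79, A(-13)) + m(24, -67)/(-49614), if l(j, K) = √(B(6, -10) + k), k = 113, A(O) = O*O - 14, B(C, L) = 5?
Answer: 268/8269 - 2418*√118/59 ≈ -445.16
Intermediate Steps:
A(O) = -14 + O² (A(O) = O² - 14 = -14 + O²)
l(j, K) = √118 (l(j, K) = √(5 + 113) = √118)
m(b, T) = T*b
-4836/l(-79, A(-13)) + m(24, -67)/(-49614) = -4836*√118/118 - 67*24/(-49614) = -2418*√118/59 - 1608*(-1/49614) = -2418*√118/59 + 268/8269 = 268/8269 - 2418*√118/59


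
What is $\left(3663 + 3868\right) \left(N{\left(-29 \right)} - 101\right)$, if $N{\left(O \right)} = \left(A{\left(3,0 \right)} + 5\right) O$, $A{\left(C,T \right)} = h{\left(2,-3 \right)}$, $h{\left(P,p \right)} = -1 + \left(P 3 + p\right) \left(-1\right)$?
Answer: $-979030$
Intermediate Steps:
$h{\left(P,p \right)} = -1 - p - 3 P$ ($h{\left(P,p \right)} = -1 + \left(3 P + p\right) \left(-1\right) = -1 + \left(p + 3 P\right) \left(-1\right) = -1 - \left(p + 3 P\right) = -1 - p - 3 P$)
$A{\left(C,T \right)} = -4$ ($A{\left(C,T \right)} = -1 - -3 - 6 = -1 + 3 - 6 = -4$)
$N{\left(O \right)} = O$ ($N{\left(O \right)} = \left(-4 + 5\right) O = 1 O = O$)
$\left(3663 + 3868\right) \left(N{\left(-29 \right)} - 101\right) = \left(3663 + 3868\right) \left(-29 - 101\right) = 7531 \left(-29 - 101\right) = 7531 \left(-130\right) = -979030$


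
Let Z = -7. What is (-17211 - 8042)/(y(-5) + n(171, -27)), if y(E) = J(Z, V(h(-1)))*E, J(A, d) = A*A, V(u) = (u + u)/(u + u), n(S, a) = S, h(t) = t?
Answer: 25253/74 ≈ 341.26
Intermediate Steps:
V(u) = 1 (V(u) = (2*u)/((2*u)) = (2*u)*(1/(2*u)) = 1)
J(A, d) = A²
y(E) = 49*E (y(E) = (-7)²*E = 49*E)
(-17211 - 8042)/(y(-5) + n(171, -27)) = (-17211 - 8042)/(49*(-5) + 171) = -25253/(-245 + 171) = -25253/(-74) = -25253*(-1/74) = 25253/74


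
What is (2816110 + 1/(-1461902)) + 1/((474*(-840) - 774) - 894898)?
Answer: 2663273498613299653/945727794232 ≈ 2.8161e+6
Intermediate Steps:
(2816110 + 1/(-1461902)) + 1/((474*(-840) - 774) - 894898) = (2816110 - 1/1461902) + 1/((-398160 - 774) - 894898) = 4116876841219/1461902 + 1/(-398934 - 894898) = 4116876841219/1461902 + 1/(-1293832) = 4116876841219/1461902 - 1/1293832 = 2663273498613299653/945727794232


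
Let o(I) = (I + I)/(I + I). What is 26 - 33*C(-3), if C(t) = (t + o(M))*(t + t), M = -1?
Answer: -370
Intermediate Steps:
o(I) = 1 (o(I) = (2*I)/((2*I)) = (2*I)*(1/(2*I)) = 1)
C(t) = 2*t*(1 + t) (C(t) = (t + 1)*(t + t) = (1 + t)*(2*t) = 2*t*(1 + t))
26 - 33*C(-3) = 26 - 66*(-3)*(1 - 3) = 26 - 66*(-3)*(-2) = 26 - 33*12 = 26 - 396 = -370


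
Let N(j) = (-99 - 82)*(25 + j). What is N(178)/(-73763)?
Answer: 36743/73763 ≈ 0.49812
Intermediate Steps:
N(j) = -4525 - 181*j (N(j) = -181*(25 + j) = -4525 - 181*j)
N(178)/(-73763) = (-4525 - 181*178)/(-73763) = (-4525 - 32218)*(-1/73763) = -36743*(-1/73763) = 36743/73763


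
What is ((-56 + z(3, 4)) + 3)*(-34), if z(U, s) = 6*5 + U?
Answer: 680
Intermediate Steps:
z(U, s) = 30 + U
((-56 + z(3, 4)) + 3)*(-34) = ((-56 + (30 + 3)) + 3)*(-34) = ((-56 + 33) + 3)*(-34) = (-23 + 3)*(-34) = -20*(-34) = 680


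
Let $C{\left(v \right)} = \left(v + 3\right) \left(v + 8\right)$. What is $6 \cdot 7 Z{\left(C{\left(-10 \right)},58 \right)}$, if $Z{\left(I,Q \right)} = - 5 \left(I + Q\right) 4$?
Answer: $-60480$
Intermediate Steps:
$C{\left(v \right)} = \left(3 + v\right) \left(8 + v\right)$
$Z{\left(I,Q \right)} = - 20 I - 20 Q$ ($Z{\left(I,Q \right)} = \left(- 5 I - 5 Q\right) 4 = - 20 I - 20 Q$)
$6 \cdot 7 Z{\left(C{\left(-10 \right)},58 \right)} = 6 \cdot 7 \left(- 20 \left(24 + \left(-10\right)^{2} + 11 \left(-10\right)\right) - 1160\right) = 42 \left(- 20 \left(24 + 100 - 110\right) - 1160\right) = 42 \left(\left(-20\right) 14 - 1160\right) = 42 \left(-280 - 1160\right) = 42 \left(-1440\right) = -60480$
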